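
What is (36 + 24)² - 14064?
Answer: -10464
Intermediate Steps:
(36 + 24)² - 14064 = 60² - 14064 = 3600 - 14064 = -10464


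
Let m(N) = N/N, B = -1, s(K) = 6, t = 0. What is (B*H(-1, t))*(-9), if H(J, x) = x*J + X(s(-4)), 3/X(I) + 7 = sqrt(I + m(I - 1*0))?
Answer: -9/2 - 9*sqrt(7)/14 ≈ -6.2008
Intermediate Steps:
m(N) = 1
X(I) = 3/(-7 + sqrt(1 + I)) (X(I) = 3/(-7 + sqrt(I + 1)) = 3/(-7 + sqrt(1 + I)))
H(J, x) = 3/(-7 + sqrt(7)) + J*x (H(J, x) = x*J + 3/(-7 + sqrt(1 + 6)) = J*x + 3/(-7 + sqrt(7)) = 3/(-7 + sqrt(7)) + J*x)
(B*H(-1, t))*(-9) = -(-1/2 - sqrt(7)/14 - 1*0)*(-9) = -(-1/2 - sqrt(7)/14 + 0)*(-9) = -(-1/2 - sqrt(7)/14)*(-9) = (1/2 + sqrt(7)/14)*(-9) = -9/2 - 9*sqrt(7)/14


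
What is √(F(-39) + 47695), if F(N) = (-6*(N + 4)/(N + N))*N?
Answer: 10*√478 ≈ 218.63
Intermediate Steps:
F(N) = -12 - 3*N (F(N) = (-6*(4 + N)/(2*N))*N = (-6*(4 + N)*1/(2*N))*N = (-3*(4 + N)/N)*N = -12 - 3*N)
√(F(-39) + 47695) = √((-12 - 3*(-39)) + 47695) = √((-12 + 117) + 47695) = √(105 + 47695) = √47800 = 10*√478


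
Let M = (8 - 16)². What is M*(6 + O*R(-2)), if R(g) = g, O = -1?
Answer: 512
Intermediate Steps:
M = 64 (M = (-8)² = 64)
M*(6 + O*R(-2)) = 64*(6 - 1*(-2)) = 64*(6 + 2) = 64*8 = 512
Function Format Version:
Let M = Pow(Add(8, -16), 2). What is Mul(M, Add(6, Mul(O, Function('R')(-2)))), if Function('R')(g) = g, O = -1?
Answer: 512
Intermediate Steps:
M = 64 (M = Pow(-8, 2) = 64)
Mul(M, Add(6, Mul(O, Function('R')(-2)))) = Mul(64, Add(6, Mul(-1, -2))) = Mul(64, Add(6, 2)) = Mul(64, 8) = 512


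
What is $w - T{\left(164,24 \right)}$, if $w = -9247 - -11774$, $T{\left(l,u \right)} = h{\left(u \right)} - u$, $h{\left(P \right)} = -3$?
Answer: $2554$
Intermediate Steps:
$T{\left(l,u \right)} = -3 - u$
$w = 2527$ ($w = -9247 + 11774 = 2527$)
$w - T{\left(164,24 \right)} = 2527 - \left(-3 - 24\right) = 2527 - -27 = 2527 + 27 = 2554$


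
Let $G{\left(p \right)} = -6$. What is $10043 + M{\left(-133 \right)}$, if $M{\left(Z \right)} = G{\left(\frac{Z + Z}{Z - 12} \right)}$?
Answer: $10037$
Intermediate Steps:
$M{\left(Z \right)} = -6$
$10043 + M{\left(-133 \right)} = 10043 - 6 = 10037$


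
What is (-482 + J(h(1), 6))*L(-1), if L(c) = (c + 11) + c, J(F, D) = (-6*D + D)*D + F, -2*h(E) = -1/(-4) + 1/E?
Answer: -47709/8 ≈ -5963.6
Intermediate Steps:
h(E) = -1/8 - 1/(2*E) (h(E) = -(-1/(-4) + 1/E)/2 = -(-1*(-1/4) + 1/E)/2 = -(1/4 + 1/E)/2 = -1/8 - 1/(2*E))
J(F, D) = F - 5*D**2 (J(F, D) = (-5*D)*D + F = -5*D**2 + F = F - 5*D**2)
L(c) = 11 + 2*c (L(c) = (11 + c) + c = 11 + 2*c)
(-482 + J(h(1), 6))*L(-1) = (-482 + ((1/8)*(-4 - 1*1)/1 - 5*6**2))*(11 + 2*(-1)) = (-482 + ((1/8)*1*(-4 - 1) - 5*36))*(11 - 2) = (-482 + ((1/8)*1*(-5) - 180))*9 = (-482 + (-5/8 - 180))*9 = (-482 - 1445/8)*9 = -5301/8*9 = -47709/8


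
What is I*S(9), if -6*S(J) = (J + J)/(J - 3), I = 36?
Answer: -18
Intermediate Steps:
S(J) = -J/(3*(-3 + J)) (S(J) = -(J + J)/(6*(J - 3)) = -2*J/(6*(-3 + J)) = -J/(3*(-3 + J)))
I*S(9) = 36*(-1*9/(-9 + 3*9)) = 36*(-1*9/(-9 + 27)) = 36*(-1*9/18) = 36*(-1*9*1/18) = 36*(-½) = -18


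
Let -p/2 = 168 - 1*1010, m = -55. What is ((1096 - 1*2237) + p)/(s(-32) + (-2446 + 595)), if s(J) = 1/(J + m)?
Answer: -47241/161038 ≈ -0.29335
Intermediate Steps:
s(J) = 1/(-55 + J) (s(J) = 1/(J - 55) = 1/(-55 + J))
p = 1684 (p = -2*(168 - 1*1010) = -2*(168 - 1010) = -2*(-842) = 1684)
((1096 - 1*2237) + p)/(s(-32) + (-2446 + 595)) = ((1096 - 1*2237) + 1684)/(1/(-55 - 32) + (-2446 + 595)) = ((1096 - 2237) + 1684)/(1/(-87) - 1851) = (-1141 + 1684)/(-1/87 - 1851) = 543/(-161038/87) = 543*(-87/161038) = -47241/161038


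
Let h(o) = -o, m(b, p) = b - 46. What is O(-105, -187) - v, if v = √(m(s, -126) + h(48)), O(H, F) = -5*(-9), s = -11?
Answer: 45 - I*√105 ≈ 45.0 - 10.247*I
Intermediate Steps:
m(b, p) = -46 + b
O(H, F) = 45
v = I*√105 (v = √((-46 - 11) - 1*48) = √(-57 - 48) = √(-105) = I*√105 ≈ 10.247*I)
O(-105, -187) - v = 45 - I*√105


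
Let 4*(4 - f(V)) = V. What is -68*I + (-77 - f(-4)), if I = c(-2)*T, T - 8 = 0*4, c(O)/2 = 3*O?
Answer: 6446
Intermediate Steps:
f(V) = 4 - V/4
c(O) = 6*O (c(O) = 2*(3*O) = 6*O)
T = 8 (T = 8 + 0*4 = 8 + 0 = 8)
I = -96 (I = (6*(-2))*8 = -12*8 = -96)
-68*I + (-77 - f(-4)) = -68*(-96) + (-77 - (4 - ¼*(-4))) = 6528 + (-77 - (4 + 1)) = 6528 + (-77 - 1*5) = 6528 + (-77 - 5) = 6528 - 82 = 6446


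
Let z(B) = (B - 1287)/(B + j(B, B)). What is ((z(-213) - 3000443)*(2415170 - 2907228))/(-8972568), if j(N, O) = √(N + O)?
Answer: -31742353797721/192910212 + 6150725*I*√426/3424156263 ≈ -1.6454e+5 + 0.037075*I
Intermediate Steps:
z(B) = (-1287 + B)/(B + √2*√B) (z(B) = (B - 1287)/(B + √(B + B)) = (-1287 + B)/(B + √(2*B)) = (-1287 + B)/(B + √2*√B))
((z(-213) - 3000443)*(2415170 - 2907228))/(-8972568) = (((-1287 - 213)/(-213 + √2*√(-213)) - 3000443)*(2415170 - 2907228))/(-8972568) = ((-1500/(-213 + √2*(I*√213)) - 3000443)*(-492058))*(-1/8972568) = ((-1500/(-213 + I*√426) - 3000443)*(-492058))*(-1/8972568) = ((-3000443 - 1500/(-213 + I*√426))*(-492058))*(-1/8972568) = (1476391981694 + 738087000/(-213 + I*√426))*(-1/8972568) = -738195990847/4486284 - 30753625/(373857*(-213 + I*√426))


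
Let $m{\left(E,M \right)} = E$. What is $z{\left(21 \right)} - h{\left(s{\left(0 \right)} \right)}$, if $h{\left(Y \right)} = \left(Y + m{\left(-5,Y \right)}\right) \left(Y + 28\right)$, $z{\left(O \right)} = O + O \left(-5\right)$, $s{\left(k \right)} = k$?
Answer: $56$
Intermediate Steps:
$z{\left(O \right)} = - 4 O$ ($z{\left(O \right)} = O - 5 O = - 4 O$)
$h{\left(Y \right)} = \left(-5 + Y\right) \left(28 + Y\right)$ ($h{\left(Y \right)} = \left(Y - 5\right) \left(Y + 28\right) = \left(-5 + Y\right) \left(28 + Y\right)$)
$z{\left(21 \right)} - h{\left(s{\left(0 \right)} \right)} = \left(-4\right) 21 - \left(-140 + 0^{2} + 23 \cdot 0\right) = -84 - \left(-140 + 0 + 0\right) = -84 - -140 = -84 + 140 = 56$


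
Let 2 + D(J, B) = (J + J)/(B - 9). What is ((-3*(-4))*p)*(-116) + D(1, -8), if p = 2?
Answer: -47364/17 ≈ -2786.1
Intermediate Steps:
D(J, B) = -2 + 2*J/(-9 + B) (D(J, B) = -2 + (J + J)/(B - 9) = -2 + (2*J)/(-9 + B) = -2 + 2*J/(-9 + B))
((-3*(-4))*p)*(-116) + D(1, -8) = (-3*(-4)*2)*(-116) + 2*(9 + 1 - 1*(-8))/(-9 - 8) = (12*2)*(-116) + 2*(9 + 1 + 8)/(-17) = 24*(-116) + 2*(-1/17)*18 = -2784 - 36/17 = -47364/17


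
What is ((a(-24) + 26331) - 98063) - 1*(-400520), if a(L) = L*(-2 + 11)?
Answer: 328572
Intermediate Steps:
a(L) = 9*L (a(L) = L*9 = 9*L)
((a(-24) + 26331) - 98063) - 1*(-400520) = ((9*(-24) + 26331) - 98063) - 1*(-400520) = ((-216 + 26331) - 98063) + 400520 = (26115 - 98063) + 400520 = -71948 + 400520 = 328572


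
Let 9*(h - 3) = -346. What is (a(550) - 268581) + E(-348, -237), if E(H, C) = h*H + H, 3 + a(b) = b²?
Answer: 137708/3 ≈ 45903.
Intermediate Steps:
h = -319/9 (h = 3 + (⅑)*(-346) = 3 - 346/9 = -319/9 ≈ -35.444)
a(b) = -3 + b²
E(H, C) = -310*H/9 (E(H, C) = -319*H/9 + H = -310*H/9)
(a(550) - 268581) + E(-348, -237) = ((-3 + 550²) - 268581) - 310/9*(-348) = ((-3 + 302500) - 268581) + 35960/3 = (302497 - 268581) + 35960/3 = 33916 + 35960/3 = 137708/3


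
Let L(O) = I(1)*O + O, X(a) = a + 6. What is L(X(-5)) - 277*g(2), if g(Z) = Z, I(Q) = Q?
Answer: -552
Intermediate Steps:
X(a) = 6 + a
L(O) = 2*O (L(O) = 1*O + O = O + O = 2*O)
L(X(-5)) - 277*g(2) = 2*(6 - 5) - 277*2 = 2*1 - 554 = 2 - 554 = -552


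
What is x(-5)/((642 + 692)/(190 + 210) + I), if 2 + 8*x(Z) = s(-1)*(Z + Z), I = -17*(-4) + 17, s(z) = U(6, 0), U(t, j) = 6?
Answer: -1550/17667 ≈ -0.087734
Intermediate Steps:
s(z) = 6
I = 85 (I = 68 + 17 = 85)
x(Z) = -¼ + 3*Z/2 (x(Z) = -¼ + (6*(Z + Z))/8 = -¼ + (6*(2*Z))/8 = -¼ + (12*Z)/8 = -¼ + 3*Z/2)
x(-5)/((642 + 692)/(190 + 210) + I) = (-¼ + (3/2)*(-5))/((642 + 692)/(190 + 210) + 85) = (-¼ - 15/2)/(1334/400 + 85) = -31/4/(1334*(1/400) + 85) = -31/4/(667/200 + 85) = -31/4/(17667/200) = (200/17667)*(-31/4) = -1550/17667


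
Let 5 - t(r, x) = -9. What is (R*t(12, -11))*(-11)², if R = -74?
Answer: -125356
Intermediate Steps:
t(r, x) = 14 (t(r, x) = 5 - 1*(-9) = 5 + 9 = 14)
(R*t(12, -11))*(-11)² = -74*14*(-11)² = -1036*121 = -125356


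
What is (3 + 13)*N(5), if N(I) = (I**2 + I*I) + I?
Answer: 880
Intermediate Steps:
N(I) = I + 2*I**2 (N(I) = (I**2 + I**2) + I = 2*I**2 + I = I + 2*I**2)
(3 + 13)*N(5) = (3 + 13)*(5*(1 + 2*5)) = 16*(5*(1 + 10)) = 16*(5*11) = 16*55 = 880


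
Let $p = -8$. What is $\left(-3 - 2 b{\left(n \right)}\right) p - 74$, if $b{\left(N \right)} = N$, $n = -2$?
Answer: $-82$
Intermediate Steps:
$\left(-3 - 2 b{\left(n \right)}\right) p - 74 = \left(-3 - -4\right) \left(-8\right) - 74 = \left(-3 + 4\right) \left(-8\right) - 74 = 1 \left(-8\right) - 74 = -8 - 74 = -82$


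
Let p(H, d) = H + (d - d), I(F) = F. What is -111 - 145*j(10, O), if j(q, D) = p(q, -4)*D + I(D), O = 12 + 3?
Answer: -24036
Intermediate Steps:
O = 15
p(H, d) = H (p(H, d) = H + 0 = H)
j(q, D) = D + D*q (j(q, D) = q*D + D = D*q + D = D + D*q)
-111 - 145*j(10, O) = -111 - 2175*(1 + 10) = -111 - 2175*11 = -111 - 145*165 = -111 - 23925 = -24036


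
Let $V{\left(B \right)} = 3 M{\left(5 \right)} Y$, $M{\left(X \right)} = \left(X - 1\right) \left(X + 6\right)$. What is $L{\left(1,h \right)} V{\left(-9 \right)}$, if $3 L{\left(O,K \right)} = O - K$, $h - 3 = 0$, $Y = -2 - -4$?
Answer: $-176$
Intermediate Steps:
$Y = 2$ ($Y = -2 + 4 = 2$)
$h = 3$ ($h = 3 + 0 = 3$)
$M{\left(X \right)} = \left(-1 + X\right) \left(6 + X\right)$
$V{\left(B \right)} = 264$ ($V{\left(B \right)} = 3 \left(-6 + 5^{2} + 5 \cdot 5\right) 2 = 3 \left(-6 + 25 + 25\right) 2 = 3 \cdot 44 \cdot 2 = 132 \cdot 2 = 264$)
$L{\left(O,K \right)} = - \frac{K}{3} + \frac{O}{3}$ ($L{\left(O,K \right)} = \frac{O - K}{3} = - \frac{K}{3} + \frac{O}{3}$)
$L{\left(1,h \right)} V{\left(-9 \right)} = \left(\left(- \frac{1}{3}\right) 3 + \frac{1}{3} \cdot 1\right) 264 = \left(-1 + \frac{1}{3}\right) 264 = \left(- \frac{2}{3}\right) 264 = -176$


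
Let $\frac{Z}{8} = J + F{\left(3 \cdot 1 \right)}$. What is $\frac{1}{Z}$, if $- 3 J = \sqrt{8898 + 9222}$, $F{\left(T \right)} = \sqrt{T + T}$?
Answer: $\frac{3}{8 \left(- 2 \sqrt{4530} + 3 \sqrt{6}\right)} \approx -0.0029467$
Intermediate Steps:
$F{\left(T \right)} = \sqrt{2} \sqrt{T}$ ($F{\left(T \right)} = \sqrt{2 T} = \sqrt{2} \sqrt{T}$)
$J = - \frac{2 \sqrt{4530}}{3}$ ($J = - \frac{\sqrt{8898 + 9222}}{3} = - \frac{\sqrt{18120}}{3} = - \frac{2 \sqrt{4530}}{3} \approx -44.87$)
$Z = 8 \sqrt{6} - \frac{16 \sqrt{4530}}{3}$ ($Z = 8 \left(- \frac{2 \sqrt{4530}}{3} + \sqrt{2} \sqrt{3 \cdot 1}\right) = 8 \left(- \frac{2 \sqrt{4530}}{3} + \sqrt{2} \sqrt{3}\right) = 8 \left(- \frac{2 \sqrt{4530}}{3} + \sqrt{6}\right) = 8 \left(\sqrt{6} - \frac{2 \sqrt{4530}}{3}\right) = 8 \sqrt{6} - \frac{16 \sqrt{4530}}{3} \approx -339.37$)
$\frac{1}{Z} = \frac{1}{8 \sqrt{6} - \frac{16 \sqrt{4530}}{3}}$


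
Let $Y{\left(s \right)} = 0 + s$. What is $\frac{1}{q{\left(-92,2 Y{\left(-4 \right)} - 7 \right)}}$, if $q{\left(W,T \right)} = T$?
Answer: $- \frac{1}{15} \approx -0.066667$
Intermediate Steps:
$Y{\left(s \right)} = s$
$\frac{1}{q{\left(-92,2 Y{\left(-4 \right)} - 7 \right)}} = \frac{1}{2 \left(-4\right) - 7} = \frac{1}{-8 - 7} = \frac{1}{-15} = - \frac{1}{15}$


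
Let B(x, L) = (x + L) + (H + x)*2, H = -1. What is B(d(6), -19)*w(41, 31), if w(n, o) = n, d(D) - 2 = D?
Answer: 123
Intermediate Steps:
d(D) = 2 + D
B(x, L) = -2 + L + 3*x (B(x, L) = (x + L) + (-1 + x)*2 = (L + x) + (-2 + 2*x) = -2 + L + 3*x)
B(d(6), -19)*w(41, 31) = (-2 - 19 + 3*(2 + 6))*41 = (-2 - 19 + 3*8)*41 = (-2 - 19 + 24)*41 = 3*41 = 123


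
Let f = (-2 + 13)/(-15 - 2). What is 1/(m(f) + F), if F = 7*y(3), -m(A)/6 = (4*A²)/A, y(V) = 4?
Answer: 17/740 ≈ 0.022973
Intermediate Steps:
f = -11/17 (f = 11/(-17) = 11*(-1/17) = -11/17 ≈ -0.64706)
m(A) = -24*A (m(A) = -6*4*A²/A = -24*A)
F = 28 (F = 7*4 = 28)
1/(m(f) + F) = 1/(-24*(-11/17) + 28) = 1/(264/17 + 28) = 1/(740/17) = 17/740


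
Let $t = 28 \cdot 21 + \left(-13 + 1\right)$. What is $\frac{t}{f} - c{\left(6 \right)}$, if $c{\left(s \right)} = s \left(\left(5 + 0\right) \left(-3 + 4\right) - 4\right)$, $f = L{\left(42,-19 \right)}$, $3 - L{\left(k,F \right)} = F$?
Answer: $\frac{222}{11} \approx 20.182$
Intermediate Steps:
$L{\left(k,F \right)} = 3 - F$
$f = 22$ ($f = 3 - -19 = 3 + 19 = 22$)
$t = 576$ ($t = 588 - 12 = 576$)
$c{\left(s \right)} = s$ ($c{\left(s \right)} = s \left(5 \cdot 1 - 4\right) = s \left(5 - 4\right) = s 1 = s$)
$\frac{t}{f} - c{\left(6 \right)} = \frac{576}{22} - 6 = 576 \cdot \frac{1}{22} - 6 = \frac{288}{11} - 6 = \frac{222}{11}$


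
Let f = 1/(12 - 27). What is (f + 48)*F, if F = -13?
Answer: -9347/15 ≈ -623.13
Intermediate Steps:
f = -1/15 (f = 1/(-15) = -1/15 ≈ -0.066667)
(f + 48)*F = (-1/15 + 48)*(-13) = (719/15)*(-13) = -9347/15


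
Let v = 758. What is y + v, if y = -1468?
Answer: -710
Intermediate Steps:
y + v = -1468 + 758 = -710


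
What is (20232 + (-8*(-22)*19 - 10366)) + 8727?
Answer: 21937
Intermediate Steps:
(20232 + (-8*(-22)*19 - 10366)) + 8727 = (20232 + (176*19 - 10366)) + 8727 = (20232 + (3344 - 10366)) + 8727 = (20232 - 7022) + 8727 = 13210 + 8727 = 21937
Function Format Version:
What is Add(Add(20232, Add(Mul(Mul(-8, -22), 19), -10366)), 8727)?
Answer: 21937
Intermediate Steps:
Add(Add(20232, Add(Mul(Mul(-8, -22), 19), -10366)), 8727) = Add(Add(20232, Add(Mul(176, 19), -10366)), 8727) = Add(Add(20232, Add(3344, -10366)), 8727) = Add(Add(20232, -7022), 8727) = Add(13210, 8727) = 21937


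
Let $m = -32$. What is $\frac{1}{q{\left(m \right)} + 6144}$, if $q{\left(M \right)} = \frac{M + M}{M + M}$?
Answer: $\frac{1}{6145} \approx 0.00016273$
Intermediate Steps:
$q{\left(M \right)} = 1$ ($q{\left(M \right)} = \frac{2 M}{2 M} = 2 M \frac{1}{2 M} = 1$)
$\frac{1}{q{\left(m \right)} + 6144} = \frac{1}{1 + 6144} = \frac{1}{6145}$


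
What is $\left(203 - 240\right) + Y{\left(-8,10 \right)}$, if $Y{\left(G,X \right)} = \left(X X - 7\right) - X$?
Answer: $46$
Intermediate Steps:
$Y{\left(G,X \right)} = -7 + X^{2} - X$ ($Y{\left(G,X \right)} = \left(X^{2} - 7\right) - X = \left(-7 + X^{2}\right) - X = -7 + X^{2} - X$)
$\left(203 - 240\right) + Y{\left(-8,10 \right)} = \left(203 - 240\right) - \left(17 - 100\right) = -37 - -83 = -37 + 83 = 46$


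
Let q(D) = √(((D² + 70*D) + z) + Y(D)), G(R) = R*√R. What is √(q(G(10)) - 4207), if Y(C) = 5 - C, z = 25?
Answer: √(-4207 + √10*√(103 + 69*√10)) ≈ 64.423*I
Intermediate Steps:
G(R) = R^(3/2)
q(D) = √(30 + D² + 69*D) (q(D) = √(((D² + 70*D) + 25) + (5 - D)) = √((25 + D² + 70*D) + (5 - D)) = √(30 + D² + 69*D))
√(q(G(10)) - 4207) = √(√(30 + (10^(3/2))² + 69*10^(3/2)) - 4207) = √(√(30 + (10*√10)² + 69*(10*√10)) - 4207) = √(√(30 + 1000 + 690*√10) - 4207) = √(√(1030 + 690*√10) - 4207) = √(-4207 + √(1030 + 690*√10))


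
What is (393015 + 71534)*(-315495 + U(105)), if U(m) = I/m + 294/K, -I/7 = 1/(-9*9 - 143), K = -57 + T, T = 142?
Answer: -1674316060706287/11424 ≈ -1.4656e+11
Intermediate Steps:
K = 85 (K = -57 + 142 = 85)
I = 1/32 (I = -7/(-9*9 - 143) = -7/(-81 - 143) = -7/(-224) = -7*(-1/224) = 1/32 ≈ 0.031250)
U(m) = 294/85 + 1/(32*m) (U(m) = 1/(32*m) + 294/85 = 294/85 + 1/(32*m))
(393015 + 71534)*(-315495 + U(105)) = (393015 + 71534)*(-315495 + (1/2720)*(85 + 9408*105)/105) = 464549*(-315495 + (1/2720)*(1/105)*(85 + 987840)) = 464549*(-315495 + (1/2720)*(1/105)*987925) = 464549*(-315495 + 39517/11424) = 464549*(-3604175363/11424) = -1674316060706287/11424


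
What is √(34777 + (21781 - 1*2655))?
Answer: √53903 ≈ 232.17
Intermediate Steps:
√(34777 + (21781 - 1*2655)) = √(34777 + (21781 - 2655)) = √(34777 + 19126) = √53903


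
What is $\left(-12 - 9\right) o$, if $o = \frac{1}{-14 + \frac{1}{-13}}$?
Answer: $\frac{91}{61} \approx 1.4918$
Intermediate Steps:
$o = - \frac{13}{183}$ ($o = \frac{1}{-14 - \frac{1}{13}} = \frac{1}{- \frac{183}{13}} = - \frac{13}{183} \approx -0.071038$)
$\left(-12 - 9\right) o = \left(-12 - 9\right) \left(- \frac{13}{183}\right) = \left(-21\right) \left(- \frac{13}{183}\right) = \frac{91}{61}$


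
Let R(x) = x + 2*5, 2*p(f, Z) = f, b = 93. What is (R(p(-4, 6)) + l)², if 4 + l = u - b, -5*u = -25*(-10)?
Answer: 19321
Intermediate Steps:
u = -50 (u = -(-5)*(-10) = -⅕*250 = -50)
p(f, Z) = f/2
R(x) = 10 + x (R(x) = x + 10 = 10 + x)
l = -147 (l = -4 + (-50 - 1*93) = -4 + (-50 - 93) = -4 - 143 = -147)
(R(p(-4, 6)) + l)² = ((10 + (½)*(-4)) - 147)² = ((10 - 2) - 147)² = (8 - 147)² = (-139)² = 19321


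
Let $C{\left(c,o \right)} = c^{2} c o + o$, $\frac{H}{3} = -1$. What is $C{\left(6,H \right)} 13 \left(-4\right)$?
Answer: $33852$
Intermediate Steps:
$H = -3$ ($H = 3 \left(-1\right) = -3$)
$C{\left(c,o \right)} = o + o c^{3}$ ($C{\left(c,o \right)} = c^{3} o + o = o c^{3} + o = o + o c^{3}$)
$C{\left(6,H \right)} 13 \left(-4\right) = - 3 \left(1 + 6^{3}\right) 13 \left(-4\right) = - 3 \left(1 + 216\right) 13 \left(-4\right) = \left(-3\right) 217 \cdot 13 \left(-4\right) = \left(-651\right) 13 \left(-4\right) = \left(-8463\right) \left(-4\right) = 33852$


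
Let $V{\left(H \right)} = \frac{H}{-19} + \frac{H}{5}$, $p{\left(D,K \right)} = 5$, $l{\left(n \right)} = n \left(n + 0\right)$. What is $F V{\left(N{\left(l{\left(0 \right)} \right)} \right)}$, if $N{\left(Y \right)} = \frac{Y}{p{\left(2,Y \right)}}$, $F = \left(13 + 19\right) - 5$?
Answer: $0$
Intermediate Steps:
$l{\left(n \right)} = n^{2}$ ($l{\left(n \right)} = n n = n^{2}$)
$F = 27$ ($F = 32 - 5 = 27$)
$N{\left(Y \right)} = \frac{Y}{5}$
$V{\left(H \right)} = \frac{14 H}{95}$ ($V{\left(H \right)} = H \left(- \frac{1}{19}\right) + H \frac{1}{5} = - \frac{H}{19} + \frac{H}{5} = \frac{14 H}{95}$)
$F V{\left(N{\left(l{\left(0 \right)} \right)} \right)} = 27 \frac{14 \frac{0^{2}}{5}}{95} = 27 \frac{14 \cdot \frac{1}{5} \cdot 0}{95} = 27 \cdot \frac{14}{95} \cdot 0 = 27 \cdot 0 = 0$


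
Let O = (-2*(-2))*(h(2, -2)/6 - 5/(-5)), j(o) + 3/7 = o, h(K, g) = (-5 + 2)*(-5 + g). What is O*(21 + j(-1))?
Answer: 2466/7 ≈ 352.29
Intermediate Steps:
h(K, g) = 15 - 3*g (h(K, g) = -3*(-5 + g) = 15 - 3*g)
j(o) = -3/7 + o
O = 18 (O = (-2*(-2))*((15 - 3*(-2))/6 - 5/(-5)) = 4*((15 + 6)*(1/6) - 5*(-1/5)) = 4*(21*(1/6) + 1) = 4*(7/2 + 1) = 4*(9/2) = 18)
O*(21 + j(-1)) = 18*(21 + (-3/7 - 1)) = 18*(21 - 10/7) = 18*(137/7) = 2466/7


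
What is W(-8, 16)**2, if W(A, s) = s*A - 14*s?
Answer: 123904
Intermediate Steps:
W(A, s) = -14*s + A*s (W(A, s) = A*s - 14*s = -14*s + A*s)
W(-8, 16)**2 = (16*(-14 - 8))**2 = (16*(-22))**2 = (-352)**2 = 123904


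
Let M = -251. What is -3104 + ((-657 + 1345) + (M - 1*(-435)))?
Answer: -2232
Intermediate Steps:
-3104 + ((-657 + 1345) + (M - 1*(-435))) = -3104 + ((-657 + 1345) + (-251 - 1*(-435))) = -3104 + (688 + (-251 + 435)) = -3104 + (688 + 184) = -3104 + 872 = -2232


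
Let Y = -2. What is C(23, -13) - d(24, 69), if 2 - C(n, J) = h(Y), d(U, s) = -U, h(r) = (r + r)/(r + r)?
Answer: 25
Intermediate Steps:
h(r) = 1 (h(r) = (2*r)/((2*r)) = (2*r)*(1/(2*r)) = 1)
C(n, J) = 1 (C(n, J) = 2 - 1*1 = 2 - 1 = 1)
C(23, -13) - d(24, 69) = 1 - (-1)*24 = 1 - 1*(-24) = 1 + 24 = 25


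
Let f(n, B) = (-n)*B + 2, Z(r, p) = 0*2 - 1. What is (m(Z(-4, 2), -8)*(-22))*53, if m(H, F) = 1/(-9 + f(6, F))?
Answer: -1166/41 ≈ -28.439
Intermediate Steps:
Z(r, p) = -1 (Z(r, p) = 0 - 1 = -1)
f(n, B) = 2 - B*n (f(n, B) = -B*n + 2 = 2 - B*n)
m(H, F) = 1/(-7 - 6*F) (m(H, F) = 1/(-9 + (2 - 1*F*6)) = 1/(-9 + (2 - 6*F)) = 1/(-7 - 6*F))
(m(Z(-4, 2), -8)*(-22))*53 = (-1/(7 + 6*(-8))*(-22))*53 = (-1/(7 - 48)*(-22))*53 = (-1/(-41)*(-22))*53 = (-1*(-1/41)*(-22))*53 = ((1/41)*(-22))*53 = -22/41*53 = -1166/41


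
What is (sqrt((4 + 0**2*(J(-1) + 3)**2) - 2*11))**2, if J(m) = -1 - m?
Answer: -18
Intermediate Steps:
(sqrt((4 + 0**2*(J(-1) + 3)**2) - 2*11))**2 = (sqrt((4 + 0**2*((-1 - 1*(-1)) + 3)**2) - 2*11))**2 = (sqrt((4 + 0*((-1 + 1) + 3)**2) - 22))**2 = (sqrt((4 + 0*(0 + 3)**2) - 22))**2 = (sqrt((4 + 0*3**2) - 22))**2 = (sqrt((4 + 0*9) - 22))**2 = (sqrt((4 + 0) - 22))**2 = (sqrt(4 - 22))**2 = (sqrt(-18))**2 = (3*I*sqrt(2))**2 = -18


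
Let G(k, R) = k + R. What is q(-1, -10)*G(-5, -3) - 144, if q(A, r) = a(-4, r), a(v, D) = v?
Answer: -112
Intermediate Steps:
q(A, r) = -4
G(k, R) = R + k
q(-1, -10)*G(-5, -3) - 144 = -4*(-3 - 5) - 144 = -4*(-8) - 144 = 32 - 144 = -112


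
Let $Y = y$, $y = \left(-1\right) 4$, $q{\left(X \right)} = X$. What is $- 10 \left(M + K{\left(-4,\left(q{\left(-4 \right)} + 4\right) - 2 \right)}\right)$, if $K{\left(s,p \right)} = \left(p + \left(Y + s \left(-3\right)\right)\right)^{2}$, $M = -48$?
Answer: $120$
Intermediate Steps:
$y = -4$
$Y = -4$
$K{\left(s,p \right)} = \left(-4 + p - 3 s\right)^{2}$ ($K{\left(s,p \right)} = \left(p + \left(-4 + s \left(-3\right)\right)\right)^{2} = \left(p - \left(4 + 3 s\right)\right)^{2} = \left(-4 + p - 3 s\right)^{2}$)
$- 10 \left(M + K{\left(-4,\left(q{\left(-4 \right)} + 4\right) - 2 \right)}\right) = - 10 \left(-48 + \left(4 - \left(\left(-4 + 4\right) - 2\right) + 3 \left(-4\right)\right)^{2}\right) = - 10 \left(-48 + \left(4 - \left(0 - 2\right) - 12\right)^{2}\right) = - 10 \left(-48 + \left(4 - -2 - 12\right)^{2}\right) = - 10 \left(-48 + \left(4 + 2 - 12\right)^{2}\right) = - 10 \left(-48 + \left(-6\right)^{2}\right) = - 10 \left(-48 + 36\right) = \left(-10\right) \left(-12\right) = 120$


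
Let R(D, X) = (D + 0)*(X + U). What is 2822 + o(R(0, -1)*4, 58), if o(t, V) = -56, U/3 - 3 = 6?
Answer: 2766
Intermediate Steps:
U = 27 (U = 9 + 3*6 = 9 + 18 = 27)
R(D, X) = D*(27 + X) (R(D, X) = (D + 0)*(X + 27) = D*(27 + X))
2822 + o(R(0, -1)*4, 58) = 2822 - 56 = 2766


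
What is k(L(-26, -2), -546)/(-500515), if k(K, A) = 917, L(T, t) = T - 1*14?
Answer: -917/500515 ≈ -0.0018321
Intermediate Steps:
L(T, t) = -14 + T (L(T, t) = T - 14 = -14 + T)
k(L(-26, -2), -546)/(-500515) = 917/(-500515) = 917*(-1/500515) = -917/500515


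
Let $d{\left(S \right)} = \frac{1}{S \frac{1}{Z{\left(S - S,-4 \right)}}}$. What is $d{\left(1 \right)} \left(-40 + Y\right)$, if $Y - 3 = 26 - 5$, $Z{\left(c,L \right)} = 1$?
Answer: $-16$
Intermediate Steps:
$Y = 24$ ($Y = 3 + \left(26 - 5\right) = 3 + 21 = 24$)
$d{\left(S \right)} = \frac{1}{S}$ ($d{\left(S \right)} = \frac{1}{S 1^{-1}} = \frac{1}{S 1} = \frac{1}{S}$)
$d{\left(1 \right)} \left(-40 + Y\right) = \frac{-40 + 24}{1} = 1 \left(-16\right) = -16$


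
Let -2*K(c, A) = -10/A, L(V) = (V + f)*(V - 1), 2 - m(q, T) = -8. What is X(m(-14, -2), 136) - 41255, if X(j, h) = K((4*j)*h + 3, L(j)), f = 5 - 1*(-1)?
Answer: -5940715/144 ≈ -41255.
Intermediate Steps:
m(q, T) = 10 (m(q, T) = 2 - 1*(-8) = 2 + 8 = 10)
f = 6 (f = 5 + 1 = 6)
L(V) = (-1 + V)*(6 + V) (L(V) = (V + 6)*(V - 1) = (6 + V)*(-1 + V) = (-1 + V)*(6 + V))
K(c, A) = 5/A (K(c, A) = -(-5)/A = 5/A)
X(j, h) = 5/(-6 + j² + 5*j)
X(m(-14, -2), 136) - 41255 = 5/(-6 + 10² + 5*10) - 41255 = 5/(-6 + 100 + 50) - 41255 = 5/144 - 41255 = -5940715/144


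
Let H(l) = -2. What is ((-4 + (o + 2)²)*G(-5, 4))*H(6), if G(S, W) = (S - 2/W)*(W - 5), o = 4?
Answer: -352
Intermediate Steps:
G(S, W) = (-5 + W)*(S - 2/W) (G(S, W) = (S - 2/W)*(-5 + W) = (-5 + W)*(S - 2/W))
((-4 + (o + 2)²)*G(-5, 4))*H(6) = ((-4 + (4 + 2)²)*(-2 - 5*(-5) + 10/4 - 5*4))*(-2) = ((-4 + 6²)*(-2 + 25 + 10*(¼) - 20))*(-2) = ((-4 + 36)*(-2 + 25 + 5/2 - 20))*(-2) = (32*(11/2))*(-2) = 176*(-2) = -352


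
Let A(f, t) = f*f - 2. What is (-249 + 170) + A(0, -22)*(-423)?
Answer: 767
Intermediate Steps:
A(f, t) = -2 + f² (A(f, t) = f² - 2 = -2 + f²)
(-249 + 170) + A(0, -22)*(-423) = (-249 + 170) + (-2 + 0²)*(-423) = -79 + (-2 + 0)*(-423) = -79 - 2*(-423) = -79 + 846 = 767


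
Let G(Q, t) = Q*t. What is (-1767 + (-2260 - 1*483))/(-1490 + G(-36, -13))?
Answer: 2255/511 ≈ 4.4129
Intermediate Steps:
(-1767 + (-2260 - 1*483))/(-1490 + G(-36, -13)) = (-1767 + (-2260 - 1*483))/(-1490 - 36*(-13)) = (-1767 + (-2260 - 483))/(-1490 + 468) = (-1767 - 2743)/(-1022) = -4510*(-1/1022) = 2255/511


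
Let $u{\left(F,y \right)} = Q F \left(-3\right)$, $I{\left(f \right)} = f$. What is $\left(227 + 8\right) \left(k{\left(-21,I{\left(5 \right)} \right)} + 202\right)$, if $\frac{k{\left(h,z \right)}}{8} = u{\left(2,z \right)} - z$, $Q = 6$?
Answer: $-29610$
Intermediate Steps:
$u{\left(F,y \right)} = - 18 F$ ($u{\left(F,y \right)} = 6 F \left(-3\right) = - 18 F$)
$k{\left(h,z \right)} = -288 - 8 z$ ($k{\left(h,z \right)} = 8 \left(\left(-18\right) 2 - z\right) = 8 \left(-36 - z\right) = -288 - 8 z$)
$\left(227 + 8\right) \left(k{\left(-21,I{\left(5 \right)} \right)} + 202\right) = \left(227 + 8\right) \left(\left(-288 - 40\right) + 202\right) = 235 \left(\left(-288 - 40\right) + 202\right) = 235 \left(-328 + 202\right) = 235 \left(-126\right) = -29610$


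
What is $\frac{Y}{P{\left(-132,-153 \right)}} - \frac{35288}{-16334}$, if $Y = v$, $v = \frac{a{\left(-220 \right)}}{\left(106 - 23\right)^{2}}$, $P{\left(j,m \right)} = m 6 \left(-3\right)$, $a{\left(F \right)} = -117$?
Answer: $\frac{37194045725}{17216313678} \approx 2.1604$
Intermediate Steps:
$P{\left(j,m \right)} = - 18 m$ ($P{\left(j,m \right)} = 6 m \left(-3\right) = - 18 m$)
$v = - \frac{117}{6889}$ ($v = - \frac{117}{\left(106 - 23\right)^{2}} = - \frac{117}{83^{2}} = - \frac{117}{6889} \approx -0.016984$)
$Y = - \frac{117}{6889} \approx -0.016984$
$\frac{Y}{P{\left(-132,-153 \right)}} - \frac{35288}{-16334} = - \frac{117}{6889 \left(\left(-18\right) \left(-153\right)\right)} - \frac{35288}{-16334} = - \frac{117}{6889 \cdot 2754} - - \frac{17644}{8167} = \left(- \frac{117}{6889}\right) \frac{1}{2754} + \frac{17644}{8167} = - \frac{13}{2108034} + \frac{17644}{8167} = \frac{37194045725}{17216313678}$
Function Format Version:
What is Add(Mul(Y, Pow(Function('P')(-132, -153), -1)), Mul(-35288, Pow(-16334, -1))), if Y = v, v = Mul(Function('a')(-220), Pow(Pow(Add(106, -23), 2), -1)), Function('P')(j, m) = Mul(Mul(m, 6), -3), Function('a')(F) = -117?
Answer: Rational(37194045725, 17216313678) ≈ 2.1604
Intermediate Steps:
Function('P')(j, m) = Mul(-18, m) (Function('P')(j, m) = Mul(Mul(6, m), -3) = Mul(-18, m))
v = Rational(-117, 6889) (v = Mul(-117, Pow(Pow(Add(106, -23), 2), -1)) = Mul(-117, Pow(Pow(83, 2), -1)) = Mul(-117, Pow(6889, -1)) = Mul(-117, Rational(1, 6889)) = Rational(-117, 6889) ≈ -0.016984)
Y = Rational(-117, 6889) ≈ -0.016984
Add(Mul(Y, Pow(Function('P')(-132, -153), -1)), Mul(-35288, Pow(-16334, -1))) = Add(Mul(Rational(-117, 6889), Pow(Mul(-18, -153), -1)), Mul(-35288, Pow(-16334, -1))) = Add(Mul(Rational(-117, 6889), Pow(2754, -1)), Mul(-35288, Rational(-1, 16334))) = Add(Mul(Rational(-117, 6889), Rational(1, 2754)), Rational(17644, 8167)) = Add(Rational(-13, 2108034), Rational(17644, 8167)) = Rational(37194045725, 17216313678)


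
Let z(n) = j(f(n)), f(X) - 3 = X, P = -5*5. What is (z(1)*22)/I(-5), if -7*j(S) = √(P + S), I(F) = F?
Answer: 22*I*√21/35 ≈ 2.8805*I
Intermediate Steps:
P = -25
f(X) = 3 + X
j(S) = -√(-25 + S)/7
z(n) = -√(-22 + n)/7 (z(n) = -√(-25 + (3 + n))/7 = -√(-22 + n)/7)
(z(1)*22)/I(-5) = (-√(-22 + 1)/7*22)/(-5) = (-I*√21/7*22)*(-⅕) = -22*I*√21/7*(-⅕) = 22*I*√21/35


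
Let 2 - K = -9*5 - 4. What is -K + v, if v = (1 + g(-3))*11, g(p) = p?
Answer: -73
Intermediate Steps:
v = -22 (v = (1 - 3)*11 = -2*11 = -22)
K = 51 (K = 2 - (-9*5 - 4) = 2 - (-45 - 4) = 2 - 1*(-49) = 2 + 49 = 51)
-K + v = -1*51 - 22 = -51 - 22 = -73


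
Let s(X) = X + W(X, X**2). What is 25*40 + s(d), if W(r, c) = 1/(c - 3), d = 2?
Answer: 1003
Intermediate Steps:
W(r, c) = 1/(-3 + c)
s(X) = X + 1/(-3 + X**2)
25*40 + s(d) = 25*40 + (2 + 1/(-3 + 2**2)) = 1000 + (2 + 1/(-3 + 4)) = 1000 + (2 + 1/1) = 1000 + (2 + 1) = 1000 + 3 = 1003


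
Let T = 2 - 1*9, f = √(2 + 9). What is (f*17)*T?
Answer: -119*√11 ≈ -394.68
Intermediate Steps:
f = √11 ≈ 3.3166
T = -7 (T = 2 - 9 = -7)
(f*17)*T = (√11*17)*(-7) = (17*√11)*(-7) = -119*√11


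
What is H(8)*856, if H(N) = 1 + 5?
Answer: 5136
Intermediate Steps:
H(N) = 6
H(8)*856 = 6*856 = 5136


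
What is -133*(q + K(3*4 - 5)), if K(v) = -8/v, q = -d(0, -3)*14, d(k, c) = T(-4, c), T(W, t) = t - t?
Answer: 152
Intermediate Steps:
T(W, t) = 0
d(k, c) = 0
q = 0 (q = -1*0*14 = 0*14 = 0)
-133*(q + K(3*4 - 5)) = -133*(0 - 8/(3*4 - 5)) = -133*(0 - 8/(12 - 5)) = -133*(0 - 8/7) = -133*(-8/7) = 152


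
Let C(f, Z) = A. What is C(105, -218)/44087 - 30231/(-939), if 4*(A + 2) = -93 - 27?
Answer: 444254683/13799231 ≈ 32.194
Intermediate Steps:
A = -32 (A = -2 + (-93 - 27)/4 = -2 + (1/4)*(-120) = -2 - 30 = -32)
C(f, Z) = -32
C(105, -218)/44087 - 30231/(-939) = -32/44087 - 30231/(-939) = -32*1/44087 - 30231*(-1/939) = -32/44087 + 10077/313 = 444254683/13799231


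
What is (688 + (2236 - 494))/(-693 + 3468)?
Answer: 162/185 ≈ 0.87568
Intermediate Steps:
(688 + (2236 - 494))/(-693 + 3468) = (688 + 1742)/2775 = 2430*(1/2775) = 162/185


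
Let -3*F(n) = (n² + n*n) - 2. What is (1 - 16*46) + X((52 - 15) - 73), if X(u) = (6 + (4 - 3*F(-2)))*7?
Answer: -623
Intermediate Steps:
F(n) = ⅔ - 2*n²/3 (F(n) = -((n² + n*n) - 2)/3 = -((n² + n²) - 2)/3 = -(2*n² - 2)/3 = -(-2 + 2*n²)/3 = ⅔ - 2*n²/3)
X(u) = 112 (X(u) = (6 + (4 - 3*(⅔ - ⅔*(-2)²)))*7 = (6 + (4 - 3*(⅔ - ⅔*4)))*7 = (6 + (4 - 3*(⅔ - 8/3)))*7 = (6 + (4 - 3*(-2)))*7 = (6 + (4 + 6))*7 = (6 + 10)*7 = 16*7 = 112)
(1 - 16*46) + X((52 - 15) - 73) = (1 - 16*46) + 112 = (1 - 736) + 112 = -735 + 112 = -623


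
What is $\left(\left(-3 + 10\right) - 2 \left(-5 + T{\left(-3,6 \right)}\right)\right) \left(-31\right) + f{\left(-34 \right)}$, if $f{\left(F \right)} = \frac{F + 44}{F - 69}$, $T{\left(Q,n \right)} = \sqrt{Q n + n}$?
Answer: $- \frac{54291}{103} + 124 i \sqrt{3} \approx -527.1 + 214.77 i$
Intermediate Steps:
$T{\left(Q,n \right)} = \sqrt{n + Q n}$
$f{\left(F \right)} = \frac{44 + F}{-69 + F}$
$\left(\left(-3 + 10\right) - 2 \left(-5 + T{\left(-3,6 \right)}\right)\right) \left(-31\right) + f{\left(-34 \right)} = \left(\left(-3 + 10\right) - 2 \left(-5 + \sqrt{6 \left(1 - 3\right)}\right)\right) \left(-31\right) + \frac{44 - 34}{-69 - 34} = \left(7 - 2 \left(-5 + \sqrt{6 \left(-2\right)}\right)\right) \left(-31\right) + \frac{1}{-103} \cdot 10 = \left(7 - 2 \left(-5 + \sqrt{-12}\right)\right) \left(-31\right) - \frac{10}{103} = \left(7 - 2 \left(-5 + 2 i \sqrt{3}\right)\right) \left(-31\right) - \frac{10}{103} = \left(7 + \left(10 - 4 i \sqrt{3}\right)\right) \left(-31\right) - \frac{10}{103} = \left(17 - 4 i \sqrt{3}\right) \left(-31\right) - \frac{10}{103} = \left(-527 + 124 i \sqrt{3}\right) - \frac{10}{103} = - \frac{54291}{103} + 124 i \sqrt{3}$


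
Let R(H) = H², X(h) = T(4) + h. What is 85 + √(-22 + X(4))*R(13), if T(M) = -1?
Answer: 85 + 169*I*√19 ≈ 85.0 + 736.65*I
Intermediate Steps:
X(h) = -1 + h
85 + √(-22 + X(4))*R(13) = 85 + √(-22 + (-1 + 4))*13² = 85 + √(-22 + 3)*169 = 85 + √(-19)*169 = 85 + (I*√19)*169 = 85 + 169*I*√19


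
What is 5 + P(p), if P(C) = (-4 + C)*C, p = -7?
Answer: 82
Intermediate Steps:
P(C) = C*(-4 + C)
5 + P(p) = 5 - 7*(-4 - 7) = 5 - 7*(-11) = 5 + 77 = 82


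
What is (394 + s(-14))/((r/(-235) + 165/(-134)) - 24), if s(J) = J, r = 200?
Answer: -2393240/164267 ≈ -14.569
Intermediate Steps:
(394 + s(-14))/((r/(-235) + 165/(-134)) - 24) = (394 - 14)/((200/(-235) + 165/(-134)) - 24) = 380/((200*(-1/235) + 165*(-1/134)) - 24) = 380/((-40/47 - 165/134) - 24) = 380/(-13115/6298 - 24) = 380/(-164267/6298) = 380*(-6298/164267) = -2393240/164267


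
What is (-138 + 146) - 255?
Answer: -247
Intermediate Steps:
(-138 + 146) - 255 = 8 - 255 = -247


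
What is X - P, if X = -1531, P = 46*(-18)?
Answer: -703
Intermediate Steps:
P = -828
X - P = -1531 - 1*(-828) = -1531 + 828 = -703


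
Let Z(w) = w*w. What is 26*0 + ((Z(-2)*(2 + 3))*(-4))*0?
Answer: 0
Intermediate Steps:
Z(w) = w**2
26*0 + ((Z(-2)*(2 + 3))*(-4))*0 = 26*0 + (((-2)**2*(2 + 3))*(-4))*0 = 0 + ((4*5)*(-4))*0 = 0 + (20*(-4))*0 = 0 - 80*0 = 0 + 0 = 0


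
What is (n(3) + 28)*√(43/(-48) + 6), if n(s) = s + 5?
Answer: 21*√15 ≈ 81.333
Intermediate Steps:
n(s) = 5 + s
(n(3) + 28)*√(43/(-48) + 6) = ((5 + 3) + 28)*√(43/(-48) + 6) = (8 + 28)*√(43*(-1/48) + 6) = 36*√(-43/48 + 6) = 36*√(245/48) = 36*(7*√15/12) = 21*√15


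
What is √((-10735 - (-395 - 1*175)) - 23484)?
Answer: I*√33649 ≈ 183.44*I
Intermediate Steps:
√((-10735 - (-395 - 1*175)) - 23484) = √((-10735 - (-395 - 175)) - 23484) = √((-10735 - 1*(-570)) - 23484) = √((-10735 + 570) - 23484) = √(-10165 - 23484) = √(-33649) = I*√33649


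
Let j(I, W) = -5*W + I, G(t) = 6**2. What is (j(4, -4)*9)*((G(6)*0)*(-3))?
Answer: 0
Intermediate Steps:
G(t) = 36
j(I, W) = I - 5*W
(j(4, -4)*9)*((G(6)*0)*(-3)) = ((4 - 5*(-4))*9)*((36*0)*(-3)) = ((4 + 20)*9)*(0*(-3)) = (24*9)*0 = 216*0 = 0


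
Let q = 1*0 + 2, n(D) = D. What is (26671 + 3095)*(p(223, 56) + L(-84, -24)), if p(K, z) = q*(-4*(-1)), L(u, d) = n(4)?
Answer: 357192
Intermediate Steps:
L(u, d) = 4
q = 2 (q = 0 + 2 = 2)
p(K, z) = 8 (p(K, z) = 2*(-4*(-1)) = 2*4 = 8)
(26671 + 3095)*(p(223, 56) + L(-84, -24)) = (26671 + 3095)*(8 + 4) = 29766*12 = 357192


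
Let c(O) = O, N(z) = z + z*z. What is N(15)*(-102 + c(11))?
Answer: -21840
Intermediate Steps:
N(z) = z + z**2
N(15)*(-102 + c(11)) = (15*(1 + 15))*(-102 + 11) = (15*16)*(-91) = 240*(-91) = -21840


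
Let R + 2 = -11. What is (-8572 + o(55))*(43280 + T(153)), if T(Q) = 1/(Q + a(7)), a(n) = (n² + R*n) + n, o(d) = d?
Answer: -43496668197/118 ≈ -3.6862e+8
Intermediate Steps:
R = -13 (R = -2 - 11 = -13)
a(n) = n² - 12*n (a(n) = (n² - 13*n) + n = n² - 12*n)
T(Q) = 1/(-35 + Q) (T(Q) = 1/(Q + 7*(-12 + 7)) = 1/(Q + 7*(-5)) = 1/(Q - 35) = 1/(-35 + Q))
(-8572 + o(55))*(43280 + T(153)) = (-8572 + 55)*(43280 + 1/(-35 + 153)) = -8517*(43280 + 1/118) = -8517*5107041/118 = -43496668197/118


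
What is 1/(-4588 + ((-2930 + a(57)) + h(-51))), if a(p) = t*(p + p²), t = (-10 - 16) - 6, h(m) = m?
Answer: -1/113361 ≈ -8.8214e-6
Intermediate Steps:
t = -32 (t = -26 - 6 = -32)
a(p) = -32*p - 32*p² (a(p) = -32*(p + p²) = -32*p - 32*p²)
1/(-4588 + ((-2930 + a(57)) + h(-51))) = 1/(-4588 + ((-2930 - 32*57*(1 + 57)) - 51)) = 1/(-4588 + ((-2930 - 32*57*58) - 51)) = 1/(-4588 + ((-2930 - 105792) - 51)) = 1/(-4588 + (-108722 - 51)) = 1/(-4588 - 108773) = 1/(-113361) = -1/113361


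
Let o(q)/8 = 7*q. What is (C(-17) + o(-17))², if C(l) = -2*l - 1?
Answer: 844561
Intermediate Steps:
o(q) = 56*q (o(q) = 8*(7*q) = 56*q)
C(l) = -1 - 2*l
(C(-17) + o(-17))² = ((-1 - 2*(-17)) + 56*(-17))² = ((-1 + 34) - 952)² = (33 - 952)² = (-919)² = 844561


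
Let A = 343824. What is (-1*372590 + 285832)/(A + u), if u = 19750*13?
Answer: -43379/300287 ≈ -0.14446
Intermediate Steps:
u = 256750
(-1*372590 + 285832)/(A + u) = (-1*372590 + 285832)/(343824 + 256750) = (-372590 + 285832)/600574 = -86758*1/600574 = -43379/300287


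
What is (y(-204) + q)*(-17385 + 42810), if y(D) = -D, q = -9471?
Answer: -235613475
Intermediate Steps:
(y(-204) + q)*(-17385 + 42810) = (-1*(-204) - 9471)*(-17385 + 42810) = (204 - 9471)*25425 = -9267*25425 = -235613475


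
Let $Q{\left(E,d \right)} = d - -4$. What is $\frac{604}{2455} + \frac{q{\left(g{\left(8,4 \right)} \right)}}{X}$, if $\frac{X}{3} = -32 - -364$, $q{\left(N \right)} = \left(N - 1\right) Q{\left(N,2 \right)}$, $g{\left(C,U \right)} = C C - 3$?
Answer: $\frac{123782}{203765} \approx 0.60747$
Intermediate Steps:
$Q{\left(E,d \right)} = 4 + d$ ($Q{\left(E,d \right)} = d + 4 = 4 + d$)
$g{\left(C,U \right)} = -3 + C^{2}$ ($g{\left(C,U \right)} = C^{2} - 3 = -3 + C^{2}$)
$q{\left(N \right)} = -6 + 6 N$ ($q{\left(N \right)} = \left(N - 1\right) \left(4 + 2\right) = \left(-1 + N\right) 6 = -6 + 6 N$)
$X = 996$ ($X = 3 \left(-32 - -364\right) = 3 \left(-32 + 364\right) = 3 \cdot 332 = 996$)
$\frac{604}{2455} + \frac{q{\left(g{\left(8,4 \right)} \right)}}{X} = \frac{604}{2455} + \frac{-6 + 6 \left(-3 + 8^{2}\right)}{996} = 604 \cdot \frac{1}{2455} + \left(-6 + 6 \left(-3 + 64\right)\right) \frac{1}{996} = \frac{604}{2455} + \left(-6 + 6 \cdot 61\right) \frac{1}{996} = \frac{604}{2455} + \left(-6 + 366\right) \frac{1}{996} = \frac{604}{2455} + 360 \cdot \frac{1}{996} = \frac{604}{2455} + \frac{30}{83} = \frac{123782}{203765}$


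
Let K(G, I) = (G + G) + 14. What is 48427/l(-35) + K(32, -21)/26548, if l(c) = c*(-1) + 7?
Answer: 160705409/139377 ≈ 1153.0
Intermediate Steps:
K(G, I) = 14 + 2*G (K(G, I) = 2*G + 14 = 14 + 2*G)
l(c) = 7 - c (l(c) = -c + 7 = 7 - c)
48427/l(-35) + K(32, -21)/26548 = 48427/(7 - 1*(-35)) + (14 + 2*32)/26548 = 48427/(7 + 35) + (14 + 64)*(1/26548) = 48427/42 + 78*(1/26548) = 48427*(1/42) + 39/13274 = 48427/42 + 39/13274 = 160705409/139377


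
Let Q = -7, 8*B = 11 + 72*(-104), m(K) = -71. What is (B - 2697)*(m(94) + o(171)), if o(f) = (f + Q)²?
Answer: -779346725/8 ≈ -9.7418e+7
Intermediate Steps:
B = -7477/8 (B = (11 + 72*(-104))/8 = (11 - 7488)/8 = (⅛)*(-7477) = -7477/8 ≈ -934.63)
o(f) = (-7 + f)² (o(f) = (f - 7)² = (-7 + f)²)
(B - 2697)*(m(94) + o(171)) = (-7477/8 - 2697)*(-71 + (-7 + 171)²) = -29053*(-71 + 164²)/8 = -29053*(-71 + 26896)/8 = -29053/8*26825 = -779346725/8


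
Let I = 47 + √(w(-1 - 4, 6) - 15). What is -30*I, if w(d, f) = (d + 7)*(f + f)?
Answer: -1500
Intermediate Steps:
w(d, f) = 2*f*(7 + d) (w(d, f) = (7 + d)*(2*f) = 2*f*(7 + d))
I = 50 (I = 47 + √(2*6*(7 + (-1 - 4)) - 15) = 47 + √(2*6*(7 - 5) - 15) = 47 + √(2*6*2 - 15) = 47 + √(24 - 15) = 47 + √9 = 47 + 3 = 50)
-30*I = -30*50 = -1500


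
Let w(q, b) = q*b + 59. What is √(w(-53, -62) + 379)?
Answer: 14*√19 ≈ 61.025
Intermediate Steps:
w(q, b) = 59 + b*q (w(q, b) = b*q + 59 = 59 + b*q)
√(w(-53, -62) + 379) = √((59 - 62*(-53)) + 379) = √((59 + 3286) + 379) = √(3345 + 379) = √3724 = 14*√19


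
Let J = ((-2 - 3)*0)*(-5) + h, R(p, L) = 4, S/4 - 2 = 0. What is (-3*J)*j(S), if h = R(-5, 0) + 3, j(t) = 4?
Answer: -84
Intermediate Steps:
S = 8 (S = 8 + 4*0 = 8 + 0 = 8)
h = 7 (h = 4 + 3 = 7)
J = 7 (J = ((-2 - 3)*0)*(-5) + 7 = -5*0*(-5) + 7 = 0*(-5) + 7 = 0 + 7 = 7)
(-3*J)*j(S) = -3*7*4 = -21*4 = -84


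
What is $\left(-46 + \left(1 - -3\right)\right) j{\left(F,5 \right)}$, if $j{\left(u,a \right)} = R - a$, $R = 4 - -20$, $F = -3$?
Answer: $-798$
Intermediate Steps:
$R = 24$ ($R = 4 + 20 = 24$)
$j{\left(u,a \right)} = 24 - a$
$\left(-46 + \left(1 - -3\right)\right) j{\left(F,5 \right)} = \left(-46 + \left(1 - -3\right)\right) \left(24 - 5\right) = \left(-46 + \left(1 + 3\right)\right) \left(24 - 5\right) = \left(-46 + 4\right) 19 = \left(-42\right) 19 = -798$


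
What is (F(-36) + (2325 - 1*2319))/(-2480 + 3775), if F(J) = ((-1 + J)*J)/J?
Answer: -31/1295 ≈ -0.023938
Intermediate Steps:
F(J) = -1 + J (F(J) = (J*(-1 + J))/J = -1 + J)
(F(-36) + (2325 - 1*2319))/(-2480 + 3775) = ((-1 - 36) + (2325 - 1*2319))/(-2480 + 3775) = (-37 + (2325 - 2319))/1295 = (-37 + 6)*(1/1295) = -31*1/1295 = -31/1295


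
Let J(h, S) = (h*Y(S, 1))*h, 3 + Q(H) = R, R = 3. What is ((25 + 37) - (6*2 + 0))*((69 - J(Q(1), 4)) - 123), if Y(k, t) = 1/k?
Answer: -2700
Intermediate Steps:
Q(H) = 0 (Q(H) = -3 + 3 = 0)
J(h, S) = h**2/S (J(h, S) = (h/S)*h = h**2/S)
((25 + 37) - (6*2 + 0))*((69 - J(Q(1), 4)) - 123) = ((25 + 37) - (6*2 + 0))*((69 - 0**2/4) - 123) = (62 - (12 + 0))*((69 - 0/4) - 123) = (62 - 1*12)*((69 - 1*0) - 123) = (62 - 12)*((69 + 0) - 123) = 50*(69 - 123) = 50*(-54) = -2700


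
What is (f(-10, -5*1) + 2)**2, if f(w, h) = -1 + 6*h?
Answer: 841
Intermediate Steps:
(f(-10, -5*1) + 2)**2 = ((-1 + 6*(-5*1)) + 2)**2 = ((-1 + 6*(-5)) + 2)**2 = ((-1 - 30) + 2)**2 = (-31 + 2)**2 = (-29)**2 = 841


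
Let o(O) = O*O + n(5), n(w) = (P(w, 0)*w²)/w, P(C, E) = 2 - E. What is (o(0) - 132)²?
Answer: 14884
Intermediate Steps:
n(w) = 2*w (n(w) = ((2 - 1*0)*w²)/w = ((2 + 0)*w²)/w = (2*w²)/w = 2*w)
o(O) = 10 + O² (o(O) = O*O + 2*5 = O² + 10 = 10 + O²)
(o(0) - 132)² = ((10 + 0²) - 132)² = ((10 + 0) - 132)² = (10 - 132)² = (-122)² = 14884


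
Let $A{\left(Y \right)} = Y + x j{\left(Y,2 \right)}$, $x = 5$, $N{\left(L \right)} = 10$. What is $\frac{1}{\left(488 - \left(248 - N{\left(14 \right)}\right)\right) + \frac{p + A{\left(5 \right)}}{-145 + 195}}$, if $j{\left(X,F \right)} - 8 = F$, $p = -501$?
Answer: $\frac{25}{6027} \approx 0.004148$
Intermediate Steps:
$j{\left(X,F \right)} = 8 + F$
$A{\left(Y \right)} = 50 + Y$ ($A{\left(Y \right)} = Y + 5 \left(8 + 2\right) = Y + 5 \cdot 10 = Y + 50 = 50 + Y$)
$\frac{1}{\left(488 - \left(248 - N{\left(14 \right)}\right)\right) + \frac{p + A{\left(5 \right)}}{-145 + 195}} = \frac{1}{\left(488 - \left(248 - 10\right)\right) + \frac{-501 + \left(50 + 5\right)}{-145 + 195}} = \frac{1}{\left(488 - \left(248 - 10\right)\right) + \frac{-501 + 55}{50}} = \frac{1}{\left(488 - 238\right) - \frac{223}{25}} = \frac{1}{250 - \frac{223}{25}} = \frac{1}{\frac{6027}{25}} = \frac{25}{6027}$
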